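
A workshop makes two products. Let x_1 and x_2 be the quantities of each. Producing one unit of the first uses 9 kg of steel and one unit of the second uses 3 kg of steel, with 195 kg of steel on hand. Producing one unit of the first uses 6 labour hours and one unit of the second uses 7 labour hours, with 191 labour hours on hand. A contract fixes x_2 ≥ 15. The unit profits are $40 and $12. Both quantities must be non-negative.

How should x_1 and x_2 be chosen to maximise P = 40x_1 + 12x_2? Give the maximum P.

x_1 = 43/3, x_2 = 15, maximum P = 2260/3

Feasible corners and P = 40x_1 + 12x_2:
  (0, 191/7) → P = 2292/7
  (0, 15) → P = 180
  (43/3, 15) → P = 2260/3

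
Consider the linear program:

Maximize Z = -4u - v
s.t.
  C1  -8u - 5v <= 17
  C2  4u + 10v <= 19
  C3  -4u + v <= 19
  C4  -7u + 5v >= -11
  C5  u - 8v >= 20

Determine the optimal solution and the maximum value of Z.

Extreme points and Z = -4u - v:
  (-2/5, -69/25) → Z = 109/25
  (-12/23, -59/23) → Z = 107/23
  (-4/17, -43/17) → Z = 59/17

The optimum lies where -8u - 5v = 17 and u - 8v = 20.
Solving simultaneously gives u = -12/23, v = -59/23.

u = -12/23, v = -59/23, maximum Z = 107/23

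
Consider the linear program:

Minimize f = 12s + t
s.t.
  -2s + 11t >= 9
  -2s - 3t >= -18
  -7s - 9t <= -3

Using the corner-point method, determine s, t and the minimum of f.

s = -51, t = 40, minimum f = -572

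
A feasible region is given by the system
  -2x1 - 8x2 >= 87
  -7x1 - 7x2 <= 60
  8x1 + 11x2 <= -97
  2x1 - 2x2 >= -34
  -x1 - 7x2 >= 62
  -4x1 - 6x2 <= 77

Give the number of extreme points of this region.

The feasible vertices (each the meet of two boundaries and inside every other half-plane) are:
  (43/14, -163/14)
  (181/42, -251/21)
  (179/14, -299/14)
  (265/4, -57)

4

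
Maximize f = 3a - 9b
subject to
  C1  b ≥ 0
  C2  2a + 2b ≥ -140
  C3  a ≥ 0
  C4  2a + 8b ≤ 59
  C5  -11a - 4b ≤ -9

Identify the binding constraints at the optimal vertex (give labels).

Vertices and f = 3a - 9b:
  (59/2, 0) → f = 177/2
  (9/11, 0) → f = 27/11
  (0, 59/8) → f = -531/8
  (0, 9/4) → f = -81/4

The maximum is at (59/2, 0). Substituting into each constraint, equality holds for C1 and C4; the remaining constraints have slack.

C1 and C4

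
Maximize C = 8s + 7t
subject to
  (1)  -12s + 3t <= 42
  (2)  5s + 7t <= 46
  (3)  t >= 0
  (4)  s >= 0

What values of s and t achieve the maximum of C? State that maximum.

Vertices and C = 8s + 7t:
  (46/5, 0) → C = 368/5
  (0, 46/7) → C = 46
  (0, 0) → C = 0

s = 46/5, t = 0, maximum C = 368/5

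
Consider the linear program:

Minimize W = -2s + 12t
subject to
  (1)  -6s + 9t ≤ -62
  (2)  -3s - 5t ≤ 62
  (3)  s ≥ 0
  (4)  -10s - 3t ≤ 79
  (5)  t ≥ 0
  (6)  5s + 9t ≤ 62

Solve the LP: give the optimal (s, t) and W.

s = 62/5, t = 0, minimum W = -124/5

Corner points and W = -2s + 12t:
  (31/3, 0) → W = -62/3
  (124/11, 62/99) → W = -496/33
  (62/5, 0) → W = -124/5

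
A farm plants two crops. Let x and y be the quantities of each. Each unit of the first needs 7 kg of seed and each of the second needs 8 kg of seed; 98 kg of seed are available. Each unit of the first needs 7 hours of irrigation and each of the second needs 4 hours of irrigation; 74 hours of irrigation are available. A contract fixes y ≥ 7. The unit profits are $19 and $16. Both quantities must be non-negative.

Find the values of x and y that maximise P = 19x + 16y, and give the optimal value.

Extreme points and P = 19x + 16y:
  (0, 49/4) → P = 196
  (0, 7) → P = 112
  (6, 7) → P = 226

x = 6, y = 7, maximum P = 226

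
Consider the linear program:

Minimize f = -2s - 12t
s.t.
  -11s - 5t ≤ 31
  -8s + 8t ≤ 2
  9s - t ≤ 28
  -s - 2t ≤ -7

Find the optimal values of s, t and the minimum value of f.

s = 113/32, t = 121/32, minimum f = -839/16

Vertices and f = -2s - 12t:
  (113/32, 121/32) → f = -839/16
  (13/6, 29/12) → f = -100/3
  (63/19, 35/19) → f = -546/19

The binding constraints are -8s + 8t = 2 and 9s - t = 28.
Solving simultaneously gives s = 113/32, t = 121/32.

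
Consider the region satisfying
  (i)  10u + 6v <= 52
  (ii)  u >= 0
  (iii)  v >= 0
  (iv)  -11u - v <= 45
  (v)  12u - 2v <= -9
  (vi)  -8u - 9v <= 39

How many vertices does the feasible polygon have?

The feasible vertices (each the meet of two boundaries and inside every other half-plane) are:
  (0, 26/3)
  (25/46, 357/46)
  (0, 9/2)

3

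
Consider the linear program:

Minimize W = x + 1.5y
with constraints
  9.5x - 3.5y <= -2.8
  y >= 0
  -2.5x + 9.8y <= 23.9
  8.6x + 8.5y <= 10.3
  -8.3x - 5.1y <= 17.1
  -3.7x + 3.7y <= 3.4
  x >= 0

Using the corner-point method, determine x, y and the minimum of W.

Vertices and W = x + 1.5y:
  (77/1110, 1097/1110) → W = 689/444
  (0, 4/5) → W = 6/5
  (0, 34/37) → W = 51/37

x = 0, y = 0.8, minimum W = 1.2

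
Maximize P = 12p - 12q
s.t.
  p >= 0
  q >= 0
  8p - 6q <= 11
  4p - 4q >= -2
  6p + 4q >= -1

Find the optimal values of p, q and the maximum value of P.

Corner points and P = 12p - 12q:
  (0, 0) → P = 0
  (0, 1/2) → P = -6
  (11/8, 0) → P = 33/2
  (7, 15/2) → P = -6

The binding constraints are q = 0 and 8p - 6q = 11.
Solving simultaneously gives p = 11/8, q = 0.

p = 11/8, q = 0, maximum P = 33/2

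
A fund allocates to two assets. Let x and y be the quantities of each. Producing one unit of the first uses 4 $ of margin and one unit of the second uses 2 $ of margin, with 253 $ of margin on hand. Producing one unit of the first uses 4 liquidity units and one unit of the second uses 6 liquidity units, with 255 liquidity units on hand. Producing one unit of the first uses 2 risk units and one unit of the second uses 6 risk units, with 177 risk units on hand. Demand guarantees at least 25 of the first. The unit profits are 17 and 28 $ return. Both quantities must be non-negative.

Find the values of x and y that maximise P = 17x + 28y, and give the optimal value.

x = 39, y = 33/2, maximum P = 1125

Extreme points and P = 17x + 28y:
  (253/4, 0) → P = 4301/4
  (25, 0) → P = 425
  (63, 1/2) → P = 1085
  (39, 33/2) → P = 1125
  (25, 127/6) → P = 3053/3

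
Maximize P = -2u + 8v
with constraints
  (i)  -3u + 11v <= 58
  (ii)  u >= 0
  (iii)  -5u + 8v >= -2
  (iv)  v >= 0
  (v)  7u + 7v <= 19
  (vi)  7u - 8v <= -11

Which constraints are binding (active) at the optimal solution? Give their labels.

Vertices and P = -2u + 8v:
  (0, 19/7) → P = 152/7
  (0, 11/8) → P = 11
  (5/7, 2) → P = 102/7

The maximum is at (0, 19/7). Substituting into each constraint, equality holds for (ii) and (v); the remaining constraints have slack.

(ii) and (v)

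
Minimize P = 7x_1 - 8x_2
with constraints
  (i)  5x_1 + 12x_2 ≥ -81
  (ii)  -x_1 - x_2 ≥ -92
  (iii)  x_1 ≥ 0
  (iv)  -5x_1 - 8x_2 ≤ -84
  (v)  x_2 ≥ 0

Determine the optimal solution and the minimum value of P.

x_1 = 0, x_2 = 92, minimum P = -736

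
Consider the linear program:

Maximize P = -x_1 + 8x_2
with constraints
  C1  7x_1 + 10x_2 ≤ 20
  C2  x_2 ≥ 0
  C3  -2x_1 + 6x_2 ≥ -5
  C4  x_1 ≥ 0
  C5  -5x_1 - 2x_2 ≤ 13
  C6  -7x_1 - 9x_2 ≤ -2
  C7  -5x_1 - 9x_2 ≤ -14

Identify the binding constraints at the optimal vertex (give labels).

C1 and C4

Corner points and P = -x_1 + 8x_2:
  (85/31, 5/62) → P = -65/31
  (0, 2) → P = 16
  (43/16, 1/16) → P = -35/16
  (0, 14/9) → P = 112/9

The maximum is at (0, 2). Substituting into each constraint, equality holds for C1 and C4; the remaining constraints have slack.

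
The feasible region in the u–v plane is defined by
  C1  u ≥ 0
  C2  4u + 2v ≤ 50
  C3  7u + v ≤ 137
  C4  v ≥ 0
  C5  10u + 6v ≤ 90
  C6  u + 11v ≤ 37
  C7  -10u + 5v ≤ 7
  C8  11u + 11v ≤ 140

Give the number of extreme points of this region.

5

Pairwise boundary intersections that survive every other constraint:
  (0, 0)
  (0, 7/5)
  (9, 0)
  (96/13, 35/13)
  (108/115, 377/115)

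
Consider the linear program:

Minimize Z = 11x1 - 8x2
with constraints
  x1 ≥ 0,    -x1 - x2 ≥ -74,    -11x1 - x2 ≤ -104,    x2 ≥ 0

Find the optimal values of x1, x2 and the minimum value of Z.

Feasible corners and Z = 11x1 - 8x2:
  (3, 71) → Z = -535
  (74, 0) → Z = 814
  (104/11, 0) → Z = 104

The binding constraints are -x1 - x2 = -74 and -11x1 - x2 = -104.
Solving simultaneously gives x1 = 3, x2 = 71.

x1 = 3, x2 = 71, minimum Z = -535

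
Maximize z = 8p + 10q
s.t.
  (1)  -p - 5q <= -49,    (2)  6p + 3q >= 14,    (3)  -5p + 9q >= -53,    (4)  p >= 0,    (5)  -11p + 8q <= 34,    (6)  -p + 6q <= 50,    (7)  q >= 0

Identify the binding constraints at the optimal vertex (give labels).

Feasible corners and z = 8p + 10q:
  (353/17, 96/17) → z = 3784/17
  (4, 9) → z = 122
  (256/7, 101/7) → z = 3058/7

The maximum is at (256/7, 101/7). Substituting into each constraint, equality holds for (3) and (6); the remaining constraints have slack.

(3) and (6)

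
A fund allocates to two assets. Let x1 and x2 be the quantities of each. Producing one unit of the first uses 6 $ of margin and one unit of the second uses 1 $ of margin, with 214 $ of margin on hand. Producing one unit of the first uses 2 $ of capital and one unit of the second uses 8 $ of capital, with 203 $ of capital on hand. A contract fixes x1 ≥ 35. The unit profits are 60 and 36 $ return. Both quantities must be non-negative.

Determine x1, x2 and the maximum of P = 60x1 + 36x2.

x1 = 35, x2 = 4, maximum P = 2244

Feasible corners and P = 60x1 + 36x2:
  (107/3, 0) → P = 2140
  (35, 0) → P = 2100
  (35, 4) → P = 2244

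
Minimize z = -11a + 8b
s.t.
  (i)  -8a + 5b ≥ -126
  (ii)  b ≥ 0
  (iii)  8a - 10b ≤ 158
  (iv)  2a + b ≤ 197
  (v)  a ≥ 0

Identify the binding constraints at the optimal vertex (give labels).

(i) and (ii)

Vertices and z = -11a + 8b:
  (63/4, 0) → z = -693/4
  (1111/18, 662/9) → z = -181/2
  (0, 0) → z = 0
  (0, 197) → z = 1576

The minimum is at (63/4, 0). Substituting into each constraint, equality holds for (i) and (ii); the remaining constraints have slack.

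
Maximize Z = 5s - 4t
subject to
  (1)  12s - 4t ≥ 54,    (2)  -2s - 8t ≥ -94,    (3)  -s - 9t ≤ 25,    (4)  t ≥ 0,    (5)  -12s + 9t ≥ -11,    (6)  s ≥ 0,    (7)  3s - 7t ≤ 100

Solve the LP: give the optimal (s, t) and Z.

Corner points and Z = 5s - 4t:
  (101/13, 255/26) → Z = -5/13
  (221/30, 43/5) → Z = 73/30
  (467/57, 553/57) → Z = 41/19

s = 221/30, t = 43/5, maximum Z = 73/30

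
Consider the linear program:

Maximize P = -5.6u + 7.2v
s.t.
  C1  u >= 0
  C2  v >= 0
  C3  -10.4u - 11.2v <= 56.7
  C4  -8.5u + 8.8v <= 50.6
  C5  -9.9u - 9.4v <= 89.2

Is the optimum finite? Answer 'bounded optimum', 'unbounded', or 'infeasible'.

unbounded

From the feasible point (0, 0), moving in the direction (8.8, 8.5) keeps every constraint satisfied while P increases without bound.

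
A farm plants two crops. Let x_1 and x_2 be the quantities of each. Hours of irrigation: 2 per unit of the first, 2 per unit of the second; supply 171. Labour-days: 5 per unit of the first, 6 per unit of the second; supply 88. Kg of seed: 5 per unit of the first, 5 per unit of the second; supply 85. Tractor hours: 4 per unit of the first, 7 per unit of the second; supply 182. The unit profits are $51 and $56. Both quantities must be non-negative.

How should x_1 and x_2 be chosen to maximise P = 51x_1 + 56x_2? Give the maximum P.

x_1 = 14, x_2 = 3, maximum P = 882

At the optimal vertex, 5x_1 + 6x_2 = 88 and 5x_1 + 5x_2 = 85.
Solving simultaneously gives x_1 = 14, x_2 = 3.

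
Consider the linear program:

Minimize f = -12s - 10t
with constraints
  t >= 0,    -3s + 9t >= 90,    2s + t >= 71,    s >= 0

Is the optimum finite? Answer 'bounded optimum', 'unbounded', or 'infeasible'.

unbounded

From the feasible point (183/7, 131/7), moving in the direction (0, 1) keeps every constraint satisfied while f decreases without bound.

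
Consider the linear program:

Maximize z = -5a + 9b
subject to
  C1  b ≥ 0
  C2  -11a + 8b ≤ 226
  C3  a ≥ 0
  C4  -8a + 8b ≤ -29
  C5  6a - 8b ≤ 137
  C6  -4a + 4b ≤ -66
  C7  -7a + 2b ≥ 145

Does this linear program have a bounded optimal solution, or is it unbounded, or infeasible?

infeasible

The boundaries b = 0 and 6a - 8b = 137 meet at (137/6, 0), but that point violates -7a + 2b ≥ 145. Every candidate vertex is excluded by some other constraint, so the feasible region is empty.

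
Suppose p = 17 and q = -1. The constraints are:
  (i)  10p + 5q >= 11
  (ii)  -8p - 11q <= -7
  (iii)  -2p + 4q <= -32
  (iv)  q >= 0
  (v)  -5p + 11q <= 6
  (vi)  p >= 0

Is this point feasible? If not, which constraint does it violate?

Constraint (iv): q = -1, which is not ≥ 0. All other constraints are satisfied.

not feasible — violates (iv)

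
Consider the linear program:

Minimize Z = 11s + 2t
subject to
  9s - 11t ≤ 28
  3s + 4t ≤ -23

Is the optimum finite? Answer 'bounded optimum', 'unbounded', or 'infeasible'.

unbounded

From the feasible point (-47/23, -97/23), moving in the direction (-11, -9) keeps every constraint satisfied while Z decreases without bound.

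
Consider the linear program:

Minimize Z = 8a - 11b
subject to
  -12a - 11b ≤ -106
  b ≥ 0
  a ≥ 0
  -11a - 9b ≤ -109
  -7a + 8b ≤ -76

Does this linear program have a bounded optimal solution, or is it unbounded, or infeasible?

unbounded

From the feasible point (76/7, 0), moving in the direction (8, 7) keeps every constraint satisfied while Z decreases without bound.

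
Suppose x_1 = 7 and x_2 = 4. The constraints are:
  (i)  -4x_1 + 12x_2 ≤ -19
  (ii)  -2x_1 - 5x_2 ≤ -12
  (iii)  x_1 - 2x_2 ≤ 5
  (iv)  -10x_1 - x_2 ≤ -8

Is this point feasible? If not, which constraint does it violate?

Constraint (i): -4x_1 + 12x_2 = 20, which is not ≤ -19. All other constraints are satisfied.

not feasible — violates (i)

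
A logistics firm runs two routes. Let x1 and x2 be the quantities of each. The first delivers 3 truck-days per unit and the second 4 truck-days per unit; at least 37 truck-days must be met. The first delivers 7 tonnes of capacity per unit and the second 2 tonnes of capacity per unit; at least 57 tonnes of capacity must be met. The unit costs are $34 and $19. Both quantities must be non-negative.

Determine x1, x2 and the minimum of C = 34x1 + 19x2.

x1 = 7, x2 = 4, minimum C = 314

The feasible region is unbounded (it extends along (0, 1), (1, 0)), but C strictly increases along every unbounded feasible direction, so there is no improving ray and the minimum is attained at a vertex.

The optimum lies where 3x1 + 4x2 = 37 and 7x1 + 2x2 = 57.
Solving simultaneously gives x1 = 7, x2 = 4.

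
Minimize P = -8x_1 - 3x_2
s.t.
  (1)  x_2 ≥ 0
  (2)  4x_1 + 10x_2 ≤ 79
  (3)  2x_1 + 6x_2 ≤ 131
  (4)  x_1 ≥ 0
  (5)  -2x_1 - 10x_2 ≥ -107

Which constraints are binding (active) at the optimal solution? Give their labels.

Vertices and P = -8x_1 - 3x_2:
  (79/4, 0) → P = -158
  (0, 0) → P = 0
  (0, 79/10) → P = -237/10

The minimum is at (79/4, 0). Substituting into each constraint, equality holds for (1) and (2); the remaining constraints have slack.

(1) and (2)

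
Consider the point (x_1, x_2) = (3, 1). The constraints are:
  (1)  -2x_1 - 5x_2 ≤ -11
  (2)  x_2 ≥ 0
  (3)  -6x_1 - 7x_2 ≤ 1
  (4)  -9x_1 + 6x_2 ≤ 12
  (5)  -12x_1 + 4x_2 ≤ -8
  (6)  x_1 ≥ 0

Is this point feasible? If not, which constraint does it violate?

(1): -11 ≤ -11 ✓
(2): 1 ≥ 0 ✓
(3): -25 ≤ 1 ✓
(4): -21 ≤ 12 ✓
(5): -32 ≤ -8 ✓
(6): 3 ≥ 0 ✓

feasible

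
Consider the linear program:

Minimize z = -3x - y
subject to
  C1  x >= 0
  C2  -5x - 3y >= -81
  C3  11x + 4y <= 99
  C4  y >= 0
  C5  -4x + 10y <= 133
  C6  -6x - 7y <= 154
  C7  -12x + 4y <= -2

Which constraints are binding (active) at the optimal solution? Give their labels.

Feasible corners and z = -3x - y:
  (9, 0) → z = -27
  (101/23, 583/46) → z = -1189/46
  (1/6, 0) → z = -1/2

The minimum is at (9, 0). Substituting into each constraint, equality holds for C3 and C4; the remaining constraints have slack.

C3 and C4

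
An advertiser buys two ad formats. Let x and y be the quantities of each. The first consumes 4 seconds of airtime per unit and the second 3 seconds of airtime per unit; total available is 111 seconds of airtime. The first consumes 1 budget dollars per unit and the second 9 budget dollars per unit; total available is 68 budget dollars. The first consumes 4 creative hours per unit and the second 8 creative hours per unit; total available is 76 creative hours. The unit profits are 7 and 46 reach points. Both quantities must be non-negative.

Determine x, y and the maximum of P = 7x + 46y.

x = 5, y = 7, maximum P = 357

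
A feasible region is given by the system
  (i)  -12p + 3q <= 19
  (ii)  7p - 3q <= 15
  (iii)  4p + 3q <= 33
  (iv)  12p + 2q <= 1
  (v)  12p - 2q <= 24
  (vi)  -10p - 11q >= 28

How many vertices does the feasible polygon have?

Intersecting each pair of boundary lines and keeping only the points that satisfy every inequality leaves:
  (-34/5, -313/15)
  (-293/162, -73/81)
  (33/50, -173/50)
  (67/112, -173/56)

4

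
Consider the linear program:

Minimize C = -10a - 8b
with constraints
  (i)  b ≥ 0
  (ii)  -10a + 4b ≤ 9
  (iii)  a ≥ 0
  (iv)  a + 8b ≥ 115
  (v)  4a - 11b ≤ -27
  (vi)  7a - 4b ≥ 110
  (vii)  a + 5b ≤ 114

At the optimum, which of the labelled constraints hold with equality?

(v) and (vii)

Vertices and C = -10a - 8b:
  (1049/43, 487/43) → C = -14386/43
  (67/3, 139/12) → C = -316
  (1119/31, 483/31) → C = -15054/31
  (1006/39, 688/39) → C = -5188/13

The minimum is at (1119/31, 483/31). Substituting into each constraint, equality holds for (v) and (vii); the remaining constraints have slack.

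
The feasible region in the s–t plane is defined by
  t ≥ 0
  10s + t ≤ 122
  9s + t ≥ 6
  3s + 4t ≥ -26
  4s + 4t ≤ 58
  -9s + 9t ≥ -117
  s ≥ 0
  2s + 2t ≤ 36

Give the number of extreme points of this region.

Of the 27 pairwise boundary intersections, those satisfying every inequality are:
  (61/5, 0)
  (2/3, 0)
  (215/18, 23/9)
  (0, 6)
  (0, 29/2)

5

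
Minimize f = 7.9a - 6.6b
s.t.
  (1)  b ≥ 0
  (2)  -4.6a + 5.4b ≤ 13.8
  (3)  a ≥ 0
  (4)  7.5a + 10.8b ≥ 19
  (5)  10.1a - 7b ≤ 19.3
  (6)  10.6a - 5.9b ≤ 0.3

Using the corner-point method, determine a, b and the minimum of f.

At the optimal vertex, -4.6a + 5.4b = 13.8 and a = 0.
Solving simultaneously gives a = 0, b = 23/9.

a = 0, b = 23/9, minimum f = -253/15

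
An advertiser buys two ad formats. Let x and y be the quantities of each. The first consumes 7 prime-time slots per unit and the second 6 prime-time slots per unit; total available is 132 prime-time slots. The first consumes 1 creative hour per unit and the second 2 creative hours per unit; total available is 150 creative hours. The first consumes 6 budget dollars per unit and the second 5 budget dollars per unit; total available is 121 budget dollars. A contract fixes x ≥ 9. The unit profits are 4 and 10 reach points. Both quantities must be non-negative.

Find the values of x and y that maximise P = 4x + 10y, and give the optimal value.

Extreme points and P = 4x + 10y:
  (132/7, 0) → P = 528/7
  (9, 0) → P = 36
  (9, 23/2) → P = 151

The binding constraints are 7x + 6y = 132 and x = 9.
Solving simultaneously gives x = 9, y = 23/2.

x = 9, y = 23/2, maximum P = 151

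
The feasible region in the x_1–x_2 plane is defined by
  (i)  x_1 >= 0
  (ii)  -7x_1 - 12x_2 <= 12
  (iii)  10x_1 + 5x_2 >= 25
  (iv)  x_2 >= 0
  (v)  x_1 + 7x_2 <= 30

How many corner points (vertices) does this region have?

Of the 10 pairwise boundary intersections, those satisfying every inequality are:
  (5/2, 0)
  (5/13, 55/13)
  (30, 0)

3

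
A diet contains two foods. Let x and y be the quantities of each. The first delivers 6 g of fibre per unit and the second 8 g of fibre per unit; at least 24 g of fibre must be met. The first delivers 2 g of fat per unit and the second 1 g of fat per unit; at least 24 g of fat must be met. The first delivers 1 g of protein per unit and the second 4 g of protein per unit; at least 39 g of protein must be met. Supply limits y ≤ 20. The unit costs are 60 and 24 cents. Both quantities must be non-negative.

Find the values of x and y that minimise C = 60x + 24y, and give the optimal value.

x = 2, y = 20, minimum C = 600

Feasible corners and C = 60x + 24y:
  (39, 0) → C = 2340
  (57/7, 54/7) → C = 4716/7
  (2, 20) → C = 600
The feasible region is unbounded (it extends along (1, 0)), but C strictly increases along every unbounded feasible direction, so there is no improving ray and the minimum is attained at a vertex.

The optimum lies where 2x + y = 24 and y = 20.
Solving simultaneously gives x = 2, y = 20.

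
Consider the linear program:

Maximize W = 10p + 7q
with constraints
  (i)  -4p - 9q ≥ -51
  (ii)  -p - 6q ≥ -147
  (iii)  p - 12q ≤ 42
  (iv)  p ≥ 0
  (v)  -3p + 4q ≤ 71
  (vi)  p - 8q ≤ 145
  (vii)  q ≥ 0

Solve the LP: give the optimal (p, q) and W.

Corner points and W = 10p + 7q:
  (0, 17/3) → W = 119/3
  (51/4, 0) → W = 255/2
  (0, 0) → W = 0

The binding constraints are -4p - 9q = -51 and q = 0.
Solving simultaneously gives p = 51/4, q = 0.

p = 51/4, q = 0, maximum W = 255/2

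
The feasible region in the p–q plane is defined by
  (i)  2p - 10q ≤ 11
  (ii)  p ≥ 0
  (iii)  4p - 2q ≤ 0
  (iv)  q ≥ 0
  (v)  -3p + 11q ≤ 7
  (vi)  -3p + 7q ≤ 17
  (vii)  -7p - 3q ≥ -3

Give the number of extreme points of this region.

4

The feasible vertices (each the meet of two boundaries and inside every other half-plane) are:
  (0, 0)
  (0, 7/11)
  (3/13, 6/13)
  (6/43, 29/43)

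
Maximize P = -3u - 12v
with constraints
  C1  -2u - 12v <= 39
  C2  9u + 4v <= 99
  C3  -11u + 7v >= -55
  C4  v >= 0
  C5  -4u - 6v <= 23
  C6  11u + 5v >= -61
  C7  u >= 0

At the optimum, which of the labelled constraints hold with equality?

C4 and C7

Extreme points and P = -3u - 12v:
  (913/107, 594/107) → P = -9867/107
  (0, 99/4) → P = -297
  (5, 0) → P = -15
  (0, 0) → P = 0

The maximum is at (0, 0). Substituting into each constraint, equality holds for C4 and C7; the remaining constraints have slack.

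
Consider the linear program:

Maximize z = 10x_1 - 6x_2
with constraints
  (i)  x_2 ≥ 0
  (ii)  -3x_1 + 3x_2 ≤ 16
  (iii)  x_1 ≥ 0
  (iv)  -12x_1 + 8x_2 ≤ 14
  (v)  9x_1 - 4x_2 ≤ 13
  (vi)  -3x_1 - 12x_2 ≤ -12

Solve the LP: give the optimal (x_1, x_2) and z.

x_1 = 17/10, x_2 = 23/40, maximum z = 271/20

Feasible corners and z = 10x_1 - 6x_2:
  (0, 7/4) → z = -21/2
  (0, 1) → z = -6
  (20/3, 47/4) → z = -23/6
  (17/10, 23/40) → z = 271/20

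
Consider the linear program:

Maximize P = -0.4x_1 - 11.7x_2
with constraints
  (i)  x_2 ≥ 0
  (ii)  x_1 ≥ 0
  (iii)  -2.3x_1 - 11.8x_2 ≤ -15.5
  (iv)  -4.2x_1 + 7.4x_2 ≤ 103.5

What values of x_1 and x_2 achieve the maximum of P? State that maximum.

Feasible corners and P = -0.4x_1 - 11.7x_2:
  (155/23, 0) → P = -62/23
  (0, 155/118) → P = -3627/236
  (0, 1035/74) → P = -24219/148
The feasible region is unbounded (it extends along (37, 21), (1, 0)), but P strictly decreases along every unbounded feasible direction, so there is no improving ray and the maximum is attained at a vertex.

x_1 = 155/23, x_2 = 0, maximum P = -62/23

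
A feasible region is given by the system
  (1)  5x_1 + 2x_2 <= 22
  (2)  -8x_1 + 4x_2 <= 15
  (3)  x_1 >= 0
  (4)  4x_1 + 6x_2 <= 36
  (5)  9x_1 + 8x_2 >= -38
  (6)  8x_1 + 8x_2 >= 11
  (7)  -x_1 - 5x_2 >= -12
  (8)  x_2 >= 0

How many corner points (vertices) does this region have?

Intersecting each pair of boundary lines and keeping only the points that satisfy every inequality leaves:
  (86/23, 38/23)
  (22/5, 0)
  (0, 11/8)
  (0, 12/5)
  (11/8, 0)

5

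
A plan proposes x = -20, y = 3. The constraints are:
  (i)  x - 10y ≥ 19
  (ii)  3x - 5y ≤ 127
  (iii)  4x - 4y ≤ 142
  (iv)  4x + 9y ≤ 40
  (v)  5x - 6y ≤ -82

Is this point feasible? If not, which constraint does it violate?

not feasible — violates (i)

Constraint (i): x - 10y = -50, which is not ≥ 19. All other constraints are satisfied.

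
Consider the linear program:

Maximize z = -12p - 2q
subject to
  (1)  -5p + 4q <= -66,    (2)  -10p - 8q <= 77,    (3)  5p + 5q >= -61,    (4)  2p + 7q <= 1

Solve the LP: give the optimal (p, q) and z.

The feasible region is unbounded (it extends along (7, -2), (1, -1)), but z strictly decreases along every unbounded feasible direction, so there is no improving ray and the maximum is attained at a vertex.

The binding constraints are -5p + 4q = -66 and -10p - 8q = 77.
Solving simultaneously gives p = 11/4, q = -209/16.

p = 11/4, q = -209/16, maximum z = -55/8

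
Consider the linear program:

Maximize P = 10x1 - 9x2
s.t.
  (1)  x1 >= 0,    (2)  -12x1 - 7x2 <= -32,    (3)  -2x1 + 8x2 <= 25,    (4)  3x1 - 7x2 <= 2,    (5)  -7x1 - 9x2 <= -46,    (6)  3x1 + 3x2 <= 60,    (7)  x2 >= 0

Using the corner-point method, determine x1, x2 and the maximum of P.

x1 = 71/5, x2 = 29/5, maximum P = 449/5

Extreme points and P = 10x1 - 9x2:
  (143/74, 267/74) → P = -973/74
  (27/2, 13/2) → P = 153/2
  (85/19, 31/19) → P = 571/19
  (71/5, 29/5) → P = 449/5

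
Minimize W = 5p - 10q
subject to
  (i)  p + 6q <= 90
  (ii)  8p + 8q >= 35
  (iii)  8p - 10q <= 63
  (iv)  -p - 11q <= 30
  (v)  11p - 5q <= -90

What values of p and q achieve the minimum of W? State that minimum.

p = -51/4, q = 137/8, minimum W = -235

Vertices and W = 5p - 10q:
  (-51/4, 137/8) → W = -235
  (-90/71, 1080/71) → W = -11250/71
  (-545/128, 1105/128) → W = -13775/128

The optimum lies where p + 6q = 90 and 8p + 8q = 35.
Solving simultaneously gives p = -51/4, q = 137/8.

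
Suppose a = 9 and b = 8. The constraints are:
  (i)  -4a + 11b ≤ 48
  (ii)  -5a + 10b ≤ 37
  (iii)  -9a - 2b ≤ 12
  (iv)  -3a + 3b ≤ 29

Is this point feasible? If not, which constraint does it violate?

Constraint (i): -4a + 11b = 52, which is not ≤ 48. All other constraints are satisfied.

not feasible — violates (i)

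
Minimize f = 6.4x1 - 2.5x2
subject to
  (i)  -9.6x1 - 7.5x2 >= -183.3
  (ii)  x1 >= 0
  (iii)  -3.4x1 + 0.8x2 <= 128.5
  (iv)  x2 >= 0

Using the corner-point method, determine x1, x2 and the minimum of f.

x1 = 0, x2 = 24.44, minimum f = -61.1

Vertices and f = 6.4x1 - 2.5x2:
  (0, 611/25) → f = -611/10
  (611/32, 0) → f = 611/5
  (0, 0) → f = 0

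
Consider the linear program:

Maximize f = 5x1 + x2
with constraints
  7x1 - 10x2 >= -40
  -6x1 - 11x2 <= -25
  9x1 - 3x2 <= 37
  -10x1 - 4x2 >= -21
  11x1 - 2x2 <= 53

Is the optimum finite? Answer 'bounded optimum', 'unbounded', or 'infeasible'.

Vertices and f = 5x1 + x2:
  (-190/137, 415/137) → f = -535/137
  (25/64, 547/128) → f = 797/128
  (131/86, 62/43) → f = 779/86
The feasible region has finitely many vertices and no improving ray; the maximum is 779/86 at (131/86, 62/43).

bounded optimum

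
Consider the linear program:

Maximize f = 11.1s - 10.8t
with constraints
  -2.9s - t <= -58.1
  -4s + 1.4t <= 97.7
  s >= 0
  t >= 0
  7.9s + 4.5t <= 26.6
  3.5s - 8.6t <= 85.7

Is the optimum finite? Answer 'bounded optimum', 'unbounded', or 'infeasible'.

The boundaries -2.9s - t = -58.1 and s = 0 meet at (0, 58.1), but that point violates 7.9s + 4.5t ≤ 26.6. Every candidate vertex is excluded by some other constraint, so the feasible region is empty.

infeasible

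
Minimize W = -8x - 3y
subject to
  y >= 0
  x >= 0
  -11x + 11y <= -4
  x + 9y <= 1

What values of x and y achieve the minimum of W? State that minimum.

x = 1, y = 0, minimum W = -8

At the optimal vertex, y = 0 and x + 9y = 1.
Solving simultaneously gives x = 1, y = 0.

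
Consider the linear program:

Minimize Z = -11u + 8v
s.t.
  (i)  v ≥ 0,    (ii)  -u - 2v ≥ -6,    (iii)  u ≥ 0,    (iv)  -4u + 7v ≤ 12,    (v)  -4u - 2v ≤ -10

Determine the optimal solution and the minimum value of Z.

Feasible corners and Z = -11u + 8v:
  (6, 0) → Z = -66
  (5/2, 0) → Z = -55/2
  (4/3, 7/3) → Z = 4

u = 6, v = 0, minimum Z = -66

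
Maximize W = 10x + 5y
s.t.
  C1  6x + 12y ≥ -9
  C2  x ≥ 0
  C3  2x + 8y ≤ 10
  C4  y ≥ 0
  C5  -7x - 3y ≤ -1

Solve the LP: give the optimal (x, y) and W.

Extreme points and W = 10x + 5y:
  (0, 5/4) → W = 25/4
  (0, 1/3) → W = 5/3
  (5, 0) → W = 50
  (1/7, 0) → W = 10/7

At the optimal vertex, 2x + 8y = 10 and y = 0.
Solving simultaneously gives x = 5, y = 0.

x = 5, y = 0, maximum W = 50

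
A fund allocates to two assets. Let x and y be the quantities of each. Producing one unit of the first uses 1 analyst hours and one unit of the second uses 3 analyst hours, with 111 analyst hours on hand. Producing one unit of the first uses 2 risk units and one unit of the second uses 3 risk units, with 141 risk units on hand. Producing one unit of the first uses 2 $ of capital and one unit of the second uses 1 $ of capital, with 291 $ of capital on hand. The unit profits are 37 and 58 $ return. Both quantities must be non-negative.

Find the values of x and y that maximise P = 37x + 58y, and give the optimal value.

x = 30, y = 27, maximum P = 2676

Corner points and P = 37x + 58y:
  (0, 0) → P = 0
  (0, 37) → P = 2146
  (141/2, 0) → P = 5217/2
  (30, 27) → P = 2676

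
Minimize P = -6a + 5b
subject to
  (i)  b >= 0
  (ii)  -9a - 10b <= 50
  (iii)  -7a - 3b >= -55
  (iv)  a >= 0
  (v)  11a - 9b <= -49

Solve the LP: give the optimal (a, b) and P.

Feasible corners and P = -6a + 5b:
  (0, 55/3) → P = 275/3
  (29/8, 79/8) → P = 221/8
  (0, 49/9) → P = 245/9

The optimum lies where a = 0 and 11a - 9b = -49.
Solving simultaneously gives a = 0, b = 49/9.

a = 0, b = 49/9, minimum P = 245/9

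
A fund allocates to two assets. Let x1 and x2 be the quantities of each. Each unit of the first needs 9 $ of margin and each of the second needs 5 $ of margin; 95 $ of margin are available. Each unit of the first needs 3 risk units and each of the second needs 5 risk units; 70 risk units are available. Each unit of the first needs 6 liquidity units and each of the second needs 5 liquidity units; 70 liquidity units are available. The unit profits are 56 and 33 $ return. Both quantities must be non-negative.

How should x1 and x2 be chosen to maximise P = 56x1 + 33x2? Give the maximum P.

x1 = 25/3, x2 = 4, maximum P = 1796/3

Extreme points and P = 56x1 + 33x2:
  (0, 0) → P = 0
  (0, 14) → P = 462
  (95/9, 0) → P = 5320/9
  (25/3, 4) → P = 1796/3

The binding constraints are 9x1 + 5x2 = 95 and 6x1 + 5x2 = 70.
Solving simultaneously gives x1 = 25/3, x2 = 4.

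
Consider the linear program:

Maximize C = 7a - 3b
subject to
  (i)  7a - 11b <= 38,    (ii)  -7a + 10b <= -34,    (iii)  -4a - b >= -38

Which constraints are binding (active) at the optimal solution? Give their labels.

Feasible corners and C = 7a - 3b:
  (-6/7, -4) → C = 6
  (152/17, 38/17) → C = 950/17
  (414/47, 130/47) → C = 2508/47

The maximum is at (152/17, 38/17). Substituting into each constraint, equality holds for (i) and (iii); the remaining constraints have slack.

(i) and (iii)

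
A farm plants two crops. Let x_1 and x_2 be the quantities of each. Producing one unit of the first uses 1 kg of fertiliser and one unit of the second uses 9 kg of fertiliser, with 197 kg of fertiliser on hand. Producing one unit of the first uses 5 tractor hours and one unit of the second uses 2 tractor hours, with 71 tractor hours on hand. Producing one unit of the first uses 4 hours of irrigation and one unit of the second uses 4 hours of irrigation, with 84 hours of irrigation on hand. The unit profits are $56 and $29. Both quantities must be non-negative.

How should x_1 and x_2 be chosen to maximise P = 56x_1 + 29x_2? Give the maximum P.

x_1 = 29/3, x_2 = 34/3, maximum P = 870

Vertices and P = 56x_1 + 29x_2:
  (0, 0) → P = 0
  (0, 21) → P = 609
  (71/5, 0) → P = 3976/5
  (29/3, 34/3) → P = 870

The binding constraints are 5x_1 + 2x_2 = 71 and 4x_1 + 4x_2 = 84.
Solving simultaneously gives x_1 = 29/3, x_2 = 34/3.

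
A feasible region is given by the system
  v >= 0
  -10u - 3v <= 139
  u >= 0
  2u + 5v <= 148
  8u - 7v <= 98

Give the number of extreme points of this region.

Pairwise boundary intersections that survive every other constraint:
  (0, 0)
  (49/4, 0)
  (0, 148/5)
  (763/27, 494/27)

4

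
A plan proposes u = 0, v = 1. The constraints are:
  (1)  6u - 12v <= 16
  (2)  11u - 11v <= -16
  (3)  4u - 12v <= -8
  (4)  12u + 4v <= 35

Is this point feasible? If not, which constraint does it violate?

not feasible — violates (2)

Constraint (2): 11u - 11v = -11, which is not ≤ -16. All other constraints are satisfied.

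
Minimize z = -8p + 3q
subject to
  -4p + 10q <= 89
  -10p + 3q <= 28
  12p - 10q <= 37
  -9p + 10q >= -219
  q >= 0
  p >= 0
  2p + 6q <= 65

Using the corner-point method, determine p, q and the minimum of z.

p = 218/23, q = 353/46, minimum z = -2429/46

Corner points and z = -8p + 3q:
  (0, 89/10) → z = 267/10
  (29/11, 219/22) → z = 193/22
  (37/12, 0) → z = -74/3
  (218/23, 353/46) → z = -2429/46
  (0, 0) → z = 0

The binding constraints are 12p - 10q = 37 and 2p + 6q = 65.
Solving simultaneously gives p = 218/23, q = 353/46.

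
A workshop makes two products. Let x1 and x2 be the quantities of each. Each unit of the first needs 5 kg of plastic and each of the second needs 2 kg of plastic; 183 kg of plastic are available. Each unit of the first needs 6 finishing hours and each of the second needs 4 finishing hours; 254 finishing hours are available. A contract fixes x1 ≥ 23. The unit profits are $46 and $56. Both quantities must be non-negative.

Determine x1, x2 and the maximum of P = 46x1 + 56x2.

x1 = 23, x2 = 29, maximum P = 2682

The binding constraints are 6x1 + 4x2 = 254 and x1 = 23.
Solving simultaneously gives x1 = 23, x2 = 29.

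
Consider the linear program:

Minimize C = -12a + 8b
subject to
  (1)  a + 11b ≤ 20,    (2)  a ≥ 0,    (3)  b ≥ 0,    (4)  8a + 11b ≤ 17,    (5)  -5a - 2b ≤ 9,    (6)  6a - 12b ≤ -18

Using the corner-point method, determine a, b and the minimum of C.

a = 1/27, b = 41/27, minimum C = 316/27

Extreme points and C = -12a + 8b:
  (0, 17/11) → C = 136/11
  (0, 3/2) → C = 12
  (1/27, 41/27) → C = 316/27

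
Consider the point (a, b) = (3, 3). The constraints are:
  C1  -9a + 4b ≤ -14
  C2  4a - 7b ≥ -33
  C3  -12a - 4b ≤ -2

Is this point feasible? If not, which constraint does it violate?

C1: -15 ≤ -14 ✓
C2: -9 ≥ -33 ✓
C3: -48 ≤ -2 ✓

feasible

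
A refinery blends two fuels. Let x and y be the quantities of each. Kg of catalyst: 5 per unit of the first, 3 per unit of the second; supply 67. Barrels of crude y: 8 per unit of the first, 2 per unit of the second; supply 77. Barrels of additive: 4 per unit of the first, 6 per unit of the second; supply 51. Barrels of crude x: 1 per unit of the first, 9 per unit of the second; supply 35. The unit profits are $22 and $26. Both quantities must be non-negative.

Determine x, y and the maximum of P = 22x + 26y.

Feasible corners and P = 22x + 26y:
  (0, 0) → P = 0
  (0, 35/9) → P = 910/9
  (77/8, 0) → P = 847/4
  (9, 5/2) → P = 263
  (83/10, 89/30) → P = 3896/15

The optimum lies where 8x + 2y = 77 and 4x + 6y = 51.
Solving simultaneously gives x = 9, y = 5/2.

x = 9, y = 5/2, maximum P = 263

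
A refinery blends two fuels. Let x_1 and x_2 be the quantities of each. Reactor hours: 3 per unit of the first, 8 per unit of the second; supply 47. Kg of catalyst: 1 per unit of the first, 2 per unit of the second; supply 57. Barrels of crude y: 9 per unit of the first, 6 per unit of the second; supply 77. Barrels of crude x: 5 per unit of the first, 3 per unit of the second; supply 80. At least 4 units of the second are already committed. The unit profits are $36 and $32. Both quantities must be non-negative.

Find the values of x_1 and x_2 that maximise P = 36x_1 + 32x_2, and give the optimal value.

Feasible corners and P = 36x_1 + 32x_2:
  (0, 47/8) → P = 188
  (0, 4) → P = 128
  (5, 4) → P = 308

The binding constraints are 3x_1 + 8x_2 = 47 and x_2 = 4.
Solving simultaneously gives x_1 = 5, x_2 = 4.

x_1 = 5, x_2 = 4, maximum P = 308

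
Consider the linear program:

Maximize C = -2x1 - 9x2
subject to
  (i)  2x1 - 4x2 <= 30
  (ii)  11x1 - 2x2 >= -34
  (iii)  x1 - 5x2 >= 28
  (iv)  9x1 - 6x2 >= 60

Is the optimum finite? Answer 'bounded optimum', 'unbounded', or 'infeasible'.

bounded optimum

Extreme points and C = -2x1 - 9x2:
  (19/3, -13/3) → C = 79/3
  (5/2, -25/4) → C = 205/4
  (44/13, -64/13) → C = 488/13
The feasible region has finitely many vertices and no improving ray; the maximum is 205/4 at (5/2, -25/4).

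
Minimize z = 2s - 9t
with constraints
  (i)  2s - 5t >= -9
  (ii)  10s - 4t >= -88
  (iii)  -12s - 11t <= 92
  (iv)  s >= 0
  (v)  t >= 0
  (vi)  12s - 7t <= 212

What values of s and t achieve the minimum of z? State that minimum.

s = 1123/46, t = 266/23, minimum z = -1271/23

Extreme points and z = 2s - 9t:
  (0, 9/5) → z = -81/5
  (1123/46, 266/23) → z = -1271/23
  (0, 0) → z = 0
  (53/3, 0) → z = 106/3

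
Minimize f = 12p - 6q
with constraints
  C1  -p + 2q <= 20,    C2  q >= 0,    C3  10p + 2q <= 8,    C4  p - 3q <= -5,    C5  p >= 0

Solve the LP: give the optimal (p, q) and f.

Corner points and f = 12p - 6q:
  (7/16, 29/16) → f = -45/8
  (0, 4) → f = -24
  (0, 5/3) → f = -10

p = 0, q = 4, minimum f = -24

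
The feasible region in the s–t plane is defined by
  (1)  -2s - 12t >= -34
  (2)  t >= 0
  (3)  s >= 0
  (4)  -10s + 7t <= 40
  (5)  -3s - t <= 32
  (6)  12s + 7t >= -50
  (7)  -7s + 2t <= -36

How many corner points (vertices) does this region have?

3

Pairwise boundary intersections that survive every other constraint:
  (17, 0)
  (125/22, 83/44)
  (36/7, 0)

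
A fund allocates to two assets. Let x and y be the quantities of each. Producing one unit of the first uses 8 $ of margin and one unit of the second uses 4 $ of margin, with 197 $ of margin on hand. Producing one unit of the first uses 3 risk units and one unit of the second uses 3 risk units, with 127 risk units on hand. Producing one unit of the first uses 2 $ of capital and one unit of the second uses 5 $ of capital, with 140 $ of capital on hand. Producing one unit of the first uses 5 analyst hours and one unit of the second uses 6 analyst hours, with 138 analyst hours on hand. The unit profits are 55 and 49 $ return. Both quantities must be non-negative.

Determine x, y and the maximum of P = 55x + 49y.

Feasible corners and P = 55x + 49y:
  (0, 0) → P = 0
  (0, 23) → P = 1127
  (197/8, 0) → P = 10835/8
  (45/2, 17/4) → P = 5783/4

The binding constraints are 8x + 4y = 197 and 5x + 6y = 138.
Solving simultaneously gives x = 45/2, y = 17/4.

x = 45/2, y = 17/4, maximum P = 5783/4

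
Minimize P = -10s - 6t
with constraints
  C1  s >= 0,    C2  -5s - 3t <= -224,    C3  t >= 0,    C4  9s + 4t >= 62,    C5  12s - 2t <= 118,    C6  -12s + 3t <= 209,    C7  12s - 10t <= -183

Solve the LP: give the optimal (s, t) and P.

s = 193/3, t = 327, minimum P = -7816/3

Feasible corners and P = -10s - 6t:
  (401/23, 1049/23) → P = -448
  (15/17, 3733/51) → P = -448
  (193/3, 327) → P = -7816/3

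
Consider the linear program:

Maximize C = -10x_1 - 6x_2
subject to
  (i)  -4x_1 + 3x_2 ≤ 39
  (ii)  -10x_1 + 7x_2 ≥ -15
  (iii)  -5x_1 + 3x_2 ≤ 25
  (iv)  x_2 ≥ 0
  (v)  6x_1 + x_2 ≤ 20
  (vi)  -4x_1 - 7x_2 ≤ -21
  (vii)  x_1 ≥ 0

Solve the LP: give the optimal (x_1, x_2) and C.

Corner points and C = -10x_1 - 6x_2:
  (155/52, 55/26) → C = -85/2
  (18/7, 75/49) → C = -1710/49
  (35/23, 250/23) → C = -1850/23
  (0, 25/3) → C = -50
  (0, 3) → C = -18

x_1 = 0, x_2 = 3, maximum C = -18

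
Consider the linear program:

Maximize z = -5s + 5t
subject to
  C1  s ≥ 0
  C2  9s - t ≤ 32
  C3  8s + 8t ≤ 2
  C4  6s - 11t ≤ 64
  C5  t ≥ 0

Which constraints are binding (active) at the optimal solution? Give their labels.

Corner points and z = -5s + 5t:
  (0, 1/4) → z = 5/4
  (0, 0) → z = 0
  (1/4, 0) → z = -5/4

The maximum is at (0, 1/4). Substituting into each constraint, equality holds for C1 and C3; the remaining constraints have slack.

C1 and C3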